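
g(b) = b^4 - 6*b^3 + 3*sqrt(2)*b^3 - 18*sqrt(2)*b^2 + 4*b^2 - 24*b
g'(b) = 4*b^3 - 18*b^2 + 9*sqrt(2)*b^2 - 36*sqrt(2)*b + 8*b - 24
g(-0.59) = 7.17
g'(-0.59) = -1.34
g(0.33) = -10.31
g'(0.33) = -38.59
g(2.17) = -148.90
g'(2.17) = -101.07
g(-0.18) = 3.64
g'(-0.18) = -16.47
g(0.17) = -4.71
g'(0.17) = -31.43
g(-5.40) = 630.97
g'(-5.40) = -575.87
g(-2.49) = -7.70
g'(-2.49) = -11.59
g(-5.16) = 502.93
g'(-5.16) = -492.50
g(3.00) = -231.55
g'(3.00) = -92.18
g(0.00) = 0.00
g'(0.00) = -24.00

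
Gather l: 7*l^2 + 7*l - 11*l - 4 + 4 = 7*l^2 - 4*l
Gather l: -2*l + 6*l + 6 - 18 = 4*l - 12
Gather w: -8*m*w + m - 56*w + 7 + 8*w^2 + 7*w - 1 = m + 8*w^2 + w*(-8*m - 49) + 6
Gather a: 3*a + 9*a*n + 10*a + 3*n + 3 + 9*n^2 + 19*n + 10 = a*(9*n + 13) + 9*n^2 + 22*n + 13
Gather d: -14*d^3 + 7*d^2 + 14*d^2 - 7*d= -14*d^3 + 21*d^2 - 7*d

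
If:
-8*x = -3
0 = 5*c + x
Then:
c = -3/40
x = 3/8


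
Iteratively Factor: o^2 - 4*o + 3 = (o - 3)*(o - 1)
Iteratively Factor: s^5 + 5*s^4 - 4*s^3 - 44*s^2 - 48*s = (s)*(s^4 + 5*s^3 - 4*s^2 - 44*s - 48) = s*(s + 2)*(s^3 + 3*s^2 - 10*s - 24) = s*(s - 3)*(s + 2)*(s^2 + 6*s + 8) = s*(s - 3)*(s + 2)*(s + 4)*(s + 2)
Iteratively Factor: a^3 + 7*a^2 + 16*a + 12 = (a + 2)*(a^2 + 5*a + 6) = (a + 2)*(a + 3)*(a + 2)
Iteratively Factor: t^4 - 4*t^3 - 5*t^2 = (t + 1)*(t^3 - 5*t^2) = (t - 5)*(t + 1)*(t^2) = t*(t - 5)*(t + 1)*(t)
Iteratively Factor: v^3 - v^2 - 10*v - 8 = (v - 4)*(v^2 + 3*v + 2) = (v - 4)*(v + 2)*(v + 1)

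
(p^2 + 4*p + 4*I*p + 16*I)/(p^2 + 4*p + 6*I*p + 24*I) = (p + 4*I)/(p + 6*I)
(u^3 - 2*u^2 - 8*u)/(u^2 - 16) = u*(u + 2)/(u + 4)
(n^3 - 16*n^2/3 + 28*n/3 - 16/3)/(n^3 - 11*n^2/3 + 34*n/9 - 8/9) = 3*(n - 2)/(3*n - 1)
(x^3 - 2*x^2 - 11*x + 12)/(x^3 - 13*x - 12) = (x - 1)/(x + 1)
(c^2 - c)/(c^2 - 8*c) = (c - 1)/(c - 8)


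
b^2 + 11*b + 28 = (b + 4)*(b + 7)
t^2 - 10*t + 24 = (t - 6)*(t - 4)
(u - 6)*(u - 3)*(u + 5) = u^3 - 4*u^2 - 27*u + 90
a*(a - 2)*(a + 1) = a^3 - a^2 - 2*a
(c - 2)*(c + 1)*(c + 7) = c^3 + 6*c^2 - 9*c - 14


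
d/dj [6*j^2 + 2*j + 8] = 12*j + 2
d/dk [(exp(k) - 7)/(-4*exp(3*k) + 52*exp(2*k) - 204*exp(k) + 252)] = exp(k)/(2*(exp(3*k) - 9*exp(2*k) + 27*exp(k) - 27))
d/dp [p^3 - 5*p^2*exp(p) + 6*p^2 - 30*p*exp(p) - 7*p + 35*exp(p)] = -5*p^2*exp(p) + 3*p^2 - 40*p*exp(p) + 12*p + 5*exp(p) - 7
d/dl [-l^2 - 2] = -2*l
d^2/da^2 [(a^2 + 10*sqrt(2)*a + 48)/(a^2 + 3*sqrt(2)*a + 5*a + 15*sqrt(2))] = 2*(-5*a^3 + 7*sqrt(2)*a^3 - 45*sqrt(2)*a^2 + 144*a^2 - 180*a + 432*sqrt(2)*a - 180*sqrt(2) + 1014)/(a^6 + 9*sqrt(2)*a^5 + 15*a^5 + 129*a^4 + 135*sqrt(2)*a^4 + 935*a^3 + 729*sqrt(2)*a^3 + 1935*sqrt(2)*a^2 + 4050*a^2 + 4050*sqrt(2)*a + 6750*a + 6750*sqrt(2))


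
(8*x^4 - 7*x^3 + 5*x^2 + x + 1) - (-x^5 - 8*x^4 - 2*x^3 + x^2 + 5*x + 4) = x^5 + 16*x^4 - 5*x^3 + 4*x^2 - 4*x - 3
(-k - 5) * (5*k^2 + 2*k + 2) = -5*k^3 - 27*k^2 - 12*k - 10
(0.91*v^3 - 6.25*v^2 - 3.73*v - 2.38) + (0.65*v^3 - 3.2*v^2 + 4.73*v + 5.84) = 1.56*v^3 - 9.45*v^2 + 1.0*v + 3.46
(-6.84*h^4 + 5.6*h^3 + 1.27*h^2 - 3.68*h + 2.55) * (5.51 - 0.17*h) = 1.1628*h^5 - 38.6404*h^4 + 30.6401*h^3 + 7.6233*h^2 - 20.7103*h + 14.0505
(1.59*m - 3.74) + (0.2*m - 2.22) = 1.79*m - 5.96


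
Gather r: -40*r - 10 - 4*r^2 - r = -4*r^2 - 41*r - 10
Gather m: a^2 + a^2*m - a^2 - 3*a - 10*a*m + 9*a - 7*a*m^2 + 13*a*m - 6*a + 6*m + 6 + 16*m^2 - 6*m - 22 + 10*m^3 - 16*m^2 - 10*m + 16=-7*a*m^2 + 10*m^3 + m*(a^2 + 3*a - 10)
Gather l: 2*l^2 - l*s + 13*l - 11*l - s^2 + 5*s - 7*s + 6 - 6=2*l^2 + l*(2 - s) - s^2 - 2*s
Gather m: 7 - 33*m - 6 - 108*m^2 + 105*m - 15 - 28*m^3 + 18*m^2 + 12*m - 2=-28*m^3 - 90*m^2 + 84*m - 16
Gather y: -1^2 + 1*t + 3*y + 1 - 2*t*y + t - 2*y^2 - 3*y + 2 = -2*t*y + 2*t - 2*y^2 + 2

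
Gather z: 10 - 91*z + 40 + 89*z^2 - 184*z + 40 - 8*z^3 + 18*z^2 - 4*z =-8*z^3 + 107*z^2 - 279*z + 90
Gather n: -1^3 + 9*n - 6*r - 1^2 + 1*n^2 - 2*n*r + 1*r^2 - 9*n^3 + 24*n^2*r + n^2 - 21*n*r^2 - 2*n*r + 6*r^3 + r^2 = -9*n^3 + n^2*(24*r + 2) + n*(-21*r^2 - 4*r + 9) + 6*r^3 + 2*r^2 - 6*r - 2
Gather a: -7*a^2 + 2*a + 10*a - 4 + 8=-7*a^2 + 12*a + 4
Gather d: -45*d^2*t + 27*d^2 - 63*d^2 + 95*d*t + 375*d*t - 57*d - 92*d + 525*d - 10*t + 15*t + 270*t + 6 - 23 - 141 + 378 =d^2*(-45*t - 36) + d*(470*t + 376) + 275*t + 220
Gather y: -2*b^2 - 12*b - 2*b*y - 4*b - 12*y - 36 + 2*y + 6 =-2*b^2 - 16*b + y*(-2*b - 10) - 30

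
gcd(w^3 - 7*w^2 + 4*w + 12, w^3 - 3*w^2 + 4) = w^2 - w - 2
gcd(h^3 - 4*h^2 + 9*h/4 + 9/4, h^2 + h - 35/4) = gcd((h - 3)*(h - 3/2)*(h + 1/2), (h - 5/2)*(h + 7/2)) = 1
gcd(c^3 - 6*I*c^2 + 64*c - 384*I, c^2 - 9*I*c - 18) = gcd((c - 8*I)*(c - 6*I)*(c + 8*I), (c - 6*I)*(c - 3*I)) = c - 6*I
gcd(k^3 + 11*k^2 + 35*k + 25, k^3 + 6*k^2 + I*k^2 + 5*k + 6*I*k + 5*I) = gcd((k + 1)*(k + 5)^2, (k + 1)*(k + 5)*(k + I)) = k^2 + 6*k + 5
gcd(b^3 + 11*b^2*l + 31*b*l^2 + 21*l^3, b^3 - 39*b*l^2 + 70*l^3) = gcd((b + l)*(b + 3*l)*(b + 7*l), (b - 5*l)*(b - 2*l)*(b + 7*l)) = b + 7*l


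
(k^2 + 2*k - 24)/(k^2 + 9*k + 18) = (k - 4)/(k + 3)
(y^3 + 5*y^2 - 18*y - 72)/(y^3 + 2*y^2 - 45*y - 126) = (y - 4)/(y - 7)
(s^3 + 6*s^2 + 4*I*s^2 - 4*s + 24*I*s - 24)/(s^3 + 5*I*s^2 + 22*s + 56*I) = (s^2 + 2*s*(3 + I) + 12*I)/(s^2 + 3*I*s + 28)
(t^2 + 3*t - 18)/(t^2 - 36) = (t - 3)/(t - 6)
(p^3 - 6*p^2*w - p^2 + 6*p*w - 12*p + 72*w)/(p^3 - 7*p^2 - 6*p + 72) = (p - 6*w)/(p - 6)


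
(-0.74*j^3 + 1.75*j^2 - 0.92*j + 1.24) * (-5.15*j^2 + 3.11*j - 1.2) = 3.811*j^5 - 11.3139*j^4 + 11.0685*j^3 - 11.3472*j^2 + 4.9604*j - 1.488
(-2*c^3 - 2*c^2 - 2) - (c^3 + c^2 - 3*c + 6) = -3*c^3 - 3*c^2 + 3*c - 8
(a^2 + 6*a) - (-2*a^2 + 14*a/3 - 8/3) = 3*a^2 + 4*a/3 + 8/3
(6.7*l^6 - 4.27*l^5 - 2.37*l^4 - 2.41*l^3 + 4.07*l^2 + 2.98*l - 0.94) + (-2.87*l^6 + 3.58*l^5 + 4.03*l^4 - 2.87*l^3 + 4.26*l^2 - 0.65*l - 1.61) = 3.83*l^6 - 0.69*l^5 + 1.66*l^4 - 5.28*l^3 + 8.33*l^2 + 2.33*l - 2.55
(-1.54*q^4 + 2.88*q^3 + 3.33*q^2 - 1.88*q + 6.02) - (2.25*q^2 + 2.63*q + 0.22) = -1.54*q^4 + 2.88*q^3 + 1.08*q^2 - 4.51*q + 5.8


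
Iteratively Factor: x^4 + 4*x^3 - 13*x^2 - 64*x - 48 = (x + 4)*(x^3 - 13*x - 12) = (x + 1)*(x + 4)*(x^2 - x - 12) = (x + 1)*(x + 3)*(x + 4)*(x - 4)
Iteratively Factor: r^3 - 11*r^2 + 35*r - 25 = (r - 5)*(r^2 - 6*r + 5) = (r - 5)^2*(r - 1)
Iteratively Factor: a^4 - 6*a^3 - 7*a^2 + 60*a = (a - 4)*(a^3 - 2*a^2 - 15*a) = (a - 5)*(a - 4)*(a^2 + 3*a) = a*(a - 5)*(a - 4)*(a + 3)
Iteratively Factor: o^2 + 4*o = (o + 4)*(o)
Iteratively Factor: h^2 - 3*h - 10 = (h - 5)*(h + 2)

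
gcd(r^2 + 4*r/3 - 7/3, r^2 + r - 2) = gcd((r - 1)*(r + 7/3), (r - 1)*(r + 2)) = r - 1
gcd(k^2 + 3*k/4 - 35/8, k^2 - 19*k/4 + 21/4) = k - 7/4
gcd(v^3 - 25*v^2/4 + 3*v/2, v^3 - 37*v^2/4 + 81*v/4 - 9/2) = v^2 - 25*v/4 + 3/2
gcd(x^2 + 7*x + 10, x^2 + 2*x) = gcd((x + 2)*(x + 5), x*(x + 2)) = x + 2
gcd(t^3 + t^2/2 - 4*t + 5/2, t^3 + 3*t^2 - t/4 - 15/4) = t^2 + 3*t/2 - 5/2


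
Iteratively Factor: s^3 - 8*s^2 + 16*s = (s)*(s^2 - 8*s + 16) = s*(s - 4)*(s - 4)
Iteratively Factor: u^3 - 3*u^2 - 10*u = (u)*(u^2 - 3*u - 10) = u*(u - 5)*(u + 2)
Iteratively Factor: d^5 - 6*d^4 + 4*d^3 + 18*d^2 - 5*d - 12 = (d + 1)*(d^4 - 7*d^3 + 11*d^2 + 7*d - 12) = (d - 3)*(d + 1)*(d^3 - 4*d^2 - d + 4) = (d - 4)*(d - 3)*(d + 1)*(d^2 - 1) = (d - 4)*(d - 3)*(d + 1)^2*(d - 1)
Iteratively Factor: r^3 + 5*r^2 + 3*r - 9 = (r + 3)*(r^2 + 2*r - 3) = (r - 1)*(r + 3)*(r + 3)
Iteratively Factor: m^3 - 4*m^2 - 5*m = (m - 5)*(m^2 + m) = m*(m - 5)*(m + 1)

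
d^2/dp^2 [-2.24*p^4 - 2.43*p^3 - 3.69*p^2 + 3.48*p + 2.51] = -26.88*p^2 - 14.58*p - 7.38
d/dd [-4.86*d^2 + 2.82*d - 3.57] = 2.82 - 9.72*d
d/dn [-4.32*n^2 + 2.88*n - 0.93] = 2.88 - 8.64*n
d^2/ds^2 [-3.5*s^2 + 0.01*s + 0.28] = -7.00000000000000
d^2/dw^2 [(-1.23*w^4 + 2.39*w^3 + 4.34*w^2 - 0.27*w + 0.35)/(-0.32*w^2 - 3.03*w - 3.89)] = (0.251904*w^6 + 7.15564799999999*w^5 + 76.941666*w^4 + 202.499122*w^3 + 86.52807*w^2 - 221.04705*w - 143.266716)/(0.032768*w^6 + 0.930816*w^5 + 10.008672*w^4 + 50.448591*w^3 + 121.667919*w^2 + 137.550789*w + 58.863869)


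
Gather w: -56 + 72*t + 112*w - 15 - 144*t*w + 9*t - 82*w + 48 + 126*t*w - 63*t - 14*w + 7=18*t + w*(16 - 18*t) - 16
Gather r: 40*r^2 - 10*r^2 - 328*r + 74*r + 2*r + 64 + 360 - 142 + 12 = 30*r^2 - 252*r + 294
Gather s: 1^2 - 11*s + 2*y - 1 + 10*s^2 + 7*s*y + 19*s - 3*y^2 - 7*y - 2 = 10*s^2 + s*(7*y + 8) - 3*y^2 - 5*y - 2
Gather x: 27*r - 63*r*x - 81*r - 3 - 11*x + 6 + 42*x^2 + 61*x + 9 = -54*r + 42*x^2 + x*(50 - 63*r) + 12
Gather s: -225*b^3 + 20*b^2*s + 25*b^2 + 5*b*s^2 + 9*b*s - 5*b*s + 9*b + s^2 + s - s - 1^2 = -225*b^3 + 25*b^2 + 9*b + s^2*(5*b + 1) + s*(20*b^2 + 4*b) - 1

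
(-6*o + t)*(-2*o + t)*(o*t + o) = 12*o^3*t + 12*o^3 - 8*o^2*t^2 - 8*o^2*t + o*t^3 + o*t^2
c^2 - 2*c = c*(c - 2)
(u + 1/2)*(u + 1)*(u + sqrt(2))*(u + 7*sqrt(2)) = u^4 + 3*u^3/2 + 8*sqrt(2)*u^3 + 29*u^2/2 + 12*sqrt(2)*u^2 + 4*sqrt(2)*u + 21*u + 7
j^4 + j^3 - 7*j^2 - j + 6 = (j - 2)*(j - 1)*(j + 1)*(j + 3)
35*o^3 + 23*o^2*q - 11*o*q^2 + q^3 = (-7*o + q)*(-5*o + q)*(o + q)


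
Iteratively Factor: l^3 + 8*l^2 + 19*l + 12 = (l + 1)*(l^2 + 7*l + 12) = (l + 1)*(l + 4)*(l + 3)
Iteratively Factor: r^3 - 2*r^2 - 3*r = (r - 3)*(r^2 + r) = (r - 3)*(r + 1)*(r)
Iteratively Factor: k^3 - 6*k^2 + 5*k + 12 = (k + 1)*(k^2 - 7*k + 12) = (k - 4)*(k + 1)*(k - 3)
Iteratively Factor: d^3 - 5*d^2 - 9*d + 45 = (d - 3)*(d^2 - 2*d - 15) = (d - 5)*(d - 3)*(d + 3)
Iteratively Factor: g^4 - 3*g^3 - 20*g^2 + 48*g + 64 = (g + 4)*(g^3 - 7*g^2 + 8*g + 16) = (g - 4)*(g + 4)*(g^2 - 3*g - 4) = (g - 4)*(g + 1)*(g + 4)*(g - 4)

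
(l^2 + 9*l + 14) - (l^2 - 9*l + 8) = 18*l + 6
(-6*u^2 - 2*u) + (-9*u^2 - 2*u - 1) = -15*u^2 - 4*u - 1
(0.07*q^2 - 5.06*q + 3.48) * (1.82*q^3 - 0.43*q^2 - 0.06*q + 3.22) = 0.1274*q^5 - 9.2393*q^4 + 8.5052*q^3 - 0.9674*q^2 - 16.502*q + 11.2056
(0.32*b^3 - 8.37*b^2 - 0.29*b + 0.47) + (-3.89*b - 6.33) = 0.32*b^3 - 8.37*b^2 - 4.18*b - 5.86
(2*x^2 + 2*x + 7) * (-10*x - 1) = -20*x^3 - 22*x^2 - 72*x - 7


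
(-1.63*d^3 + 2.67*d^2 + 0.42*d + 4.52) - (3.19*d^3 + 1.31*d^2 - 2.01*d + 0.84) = -4.82*d^3 + 1.36*d^2 + 2.43*d + 3.68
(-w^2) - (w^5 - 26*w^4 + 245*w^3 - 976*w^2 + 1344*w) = -w^5 + 26*w^4 - 245*w^3 + 975*w^2 - 1344*w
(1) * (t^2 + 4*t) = t^2 + 4*t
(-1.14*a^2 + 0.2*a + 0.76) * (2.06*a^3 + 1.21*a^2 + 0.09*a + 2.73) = -2.3484*a^5 - 0.9674*a^4 + 1.705*a^3 - 2.1746*a^2 + 0.6144*a + 2.0748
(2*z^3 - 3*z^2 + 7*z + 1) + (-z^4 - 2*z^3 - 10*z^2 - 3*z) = -z^4 - 13*z^2 + 4*z + 1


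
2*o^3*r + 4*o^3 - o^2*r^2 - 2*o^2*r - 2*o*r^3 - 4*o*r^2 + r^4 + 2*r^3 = (-2*o + r)*(-o + r)*(o + r)*(r + 2)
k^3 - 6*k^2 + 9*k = k*(k - 3)^2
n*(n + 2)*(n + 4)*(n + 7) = n^4 + 13*n^3 + 50*n^2 + 56*n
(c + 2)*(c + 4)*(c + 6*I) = c^3 + 6*c^2 + 6*I*c^2 + 8*c + 36*I*c + 48*I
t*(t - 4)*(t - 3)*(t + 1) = t^4 - 6*t^3 + 5*t^2 + 12*t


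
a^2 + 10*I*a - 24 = (a + 4*I)*(a + 6*I)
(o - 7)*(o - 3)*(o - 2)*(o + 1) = o^4 - 11*o^3 + 29*o^2 - o - 42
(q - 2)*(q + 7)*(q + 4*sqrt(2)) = q^3 + 5*q^2 + 4*sqrt(2)*q^2 - 14*q + 20*sqrt(2)*q - 56*sqrt(2)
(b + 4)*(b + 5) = b^2 + 9*b + 20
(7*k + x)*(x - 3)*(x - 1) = 7*k*x^2 - 28*k*x + 21*k + x^3 - 4*x^2 + 3*x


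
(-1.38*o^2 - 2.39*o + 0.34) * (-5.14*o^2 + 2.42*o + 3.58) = 7.0932*o^4 + 8.945*o^3 - 12.4718*o^2 - 7.7334*o + 1.2172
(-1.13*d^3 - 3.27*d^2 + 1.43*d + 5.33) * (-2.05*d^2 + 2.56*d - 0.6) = 2.3165*d^5 + 3.8107*d^4 - 10.6247*d^3 - 5.3037*d^2 + 12.7868*d - 3.198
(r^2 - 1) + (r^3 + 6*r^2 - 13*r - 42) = r^3 + 7*r^2 - 13*r - 43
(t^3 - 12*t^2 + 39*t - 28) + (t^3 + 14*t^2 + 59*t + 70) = 2*t^3 + 2*t^2 + 98*t + 42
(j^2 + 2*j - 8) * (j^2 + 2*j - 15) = j^4 + 4*j^3 - 19*j^2 - 46*j + 120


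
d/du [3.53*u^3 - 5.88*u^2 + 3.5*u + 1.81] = 10.59*u^2 - 11.76*u + 3.5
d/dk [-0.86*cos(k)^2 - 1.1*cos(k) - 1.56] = (1.72*cos(k) + 1.1)*sin(k)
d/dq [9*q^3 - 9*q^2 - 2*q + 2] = 27*q^2 - 18*q - 2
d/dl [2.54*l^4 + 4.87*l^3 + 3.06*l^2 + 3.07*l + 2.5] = 10.16*l^3 + 14.61*l^2 + 6.12*l + 3.07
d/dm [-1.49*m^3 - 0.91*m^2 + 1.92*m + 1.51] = -4.47*m^2 - 1.82*m + 1.92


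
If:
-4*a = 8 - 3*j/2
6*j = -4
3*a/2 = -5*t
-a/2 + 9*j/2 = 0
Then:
No Solution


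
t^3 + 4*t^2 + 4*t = t*(t + 2)^2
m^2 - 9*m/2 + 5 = (m - 5/2)*(m - 2)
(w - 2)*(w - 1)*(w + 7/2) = w^3 + w^2/2 - 17*w/2 + 7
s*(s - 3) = s^2 - 3*s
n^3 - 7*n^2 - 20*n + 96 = (n - 8)*(n - 3)*(n + 4)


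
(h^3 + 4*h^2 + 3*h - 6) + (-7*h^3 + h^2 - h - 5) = -6*h^3 + 5*h^2 + 2*h - 11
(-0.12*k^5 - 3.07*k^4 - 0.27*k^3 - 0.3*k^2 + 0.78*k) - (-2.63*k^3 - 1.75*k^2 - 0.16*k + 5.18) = -0.12*k^5 - 3.07*k^4 + 2.36*k^3 + 1.45*k^2 + 0.94*k - 5.18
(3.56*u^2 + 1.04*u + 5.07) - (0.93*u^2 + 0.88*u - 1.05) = 2.63*u^2 + 0.16*u + 6.12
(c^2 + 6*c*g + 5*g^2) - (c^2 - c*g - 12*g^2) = 7*c*g + 17*g^2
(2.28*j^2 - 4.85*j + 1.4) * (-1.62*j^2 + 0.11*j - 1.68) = -3.6936*j^4 + 8.1078*j^3 - 6.6319*j^2 + 8.302*j - 2.352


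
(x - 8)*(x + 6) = x^2 - 2*x - 48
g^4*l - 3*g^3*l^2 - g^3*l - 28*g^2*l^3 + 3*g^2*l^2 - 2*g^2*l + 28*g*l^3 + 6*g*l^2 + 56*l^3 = (g - 2)*(g - 7*l)*(g + 4*l)*(g*l + l)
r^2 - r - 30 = (r - 6)*(r + 5)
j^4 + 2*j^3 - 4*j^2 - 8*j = j*(j - 2)*(j + 2)^2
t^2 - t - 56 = (t - 8)*(t + 7)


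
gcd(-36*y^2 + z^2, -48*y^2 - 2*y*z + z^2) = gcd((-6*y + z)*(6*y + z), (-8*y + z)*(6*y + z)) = 6*y + z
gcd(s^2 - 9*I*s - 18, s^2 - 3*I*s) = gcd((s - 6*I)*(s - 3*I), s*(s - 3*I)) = s - 3*I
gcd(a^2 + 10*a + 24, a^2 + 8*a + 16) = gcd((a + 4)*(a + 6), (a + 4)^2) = a + 4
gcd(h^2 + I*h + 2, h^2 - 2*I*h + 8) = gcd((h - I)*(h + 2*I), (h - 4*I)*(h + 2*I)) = h + 2*I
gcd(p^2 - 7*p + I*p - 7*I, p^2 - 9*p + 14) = p - 7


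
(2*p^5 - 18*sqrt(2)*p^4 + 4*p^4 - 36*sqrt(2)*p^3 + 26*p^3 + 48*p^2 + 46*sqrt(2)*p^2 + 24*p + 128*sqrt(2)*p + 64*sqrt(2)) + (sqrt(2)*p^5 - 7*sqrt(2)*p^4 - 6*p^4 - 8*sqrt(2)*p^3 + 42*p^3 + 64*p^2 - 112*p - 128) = sqrt(2)*p^5 + 2*p^5 - 25*sqrt(2)*p^4 - 2*p^4 - 44*sqrt(2)*p^3 + 68*p^3 + 46*sqrt(2)*p^2 + 112*p^2 - 88*p + 128*sqrt(2)*p - 128 + 64*sqrt(2)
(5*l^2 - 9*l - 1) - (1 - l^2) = 6*l^2 - 9*l - 2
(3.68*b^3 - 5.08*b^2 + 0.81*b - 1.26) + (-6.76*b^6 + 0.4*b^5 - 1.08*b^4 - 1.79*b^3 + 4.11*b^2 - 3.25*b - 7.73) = -6.76*b^6 + 0.4*b^5 - 1.08*b^4 + 1.89*b^3 - 0.97*b^2 - 2.44*b - 8.99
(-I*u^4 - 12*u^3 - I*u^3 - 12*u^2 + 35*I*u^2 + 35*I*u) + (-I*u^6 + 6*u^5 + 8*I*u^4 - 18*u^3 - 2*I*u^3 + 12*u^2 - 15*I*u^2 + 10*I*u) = -I*u^6 + 6*u^5 + 7*I*u^4 - 30*u^3 - 3*I*u^3 + 20*I*u^2 + 45*I*u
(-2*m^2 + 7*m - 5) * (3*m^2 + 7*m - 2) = -6*m^4 + 7*m^3 + 38*m^2 - 49*m + 10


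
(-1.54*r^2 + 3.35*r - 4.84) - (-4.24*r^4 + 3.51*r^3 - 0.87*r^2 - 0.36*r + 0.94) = 4.24*r^4 - 3.51*r^3 - 0.67*r^2 + 3.71*r - 5.78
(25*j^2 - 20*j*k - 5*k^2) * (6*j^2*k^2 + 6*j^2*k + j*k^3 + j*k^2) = 150*j^4*k^2 + 150*j^4*k - 95*j^3*k^3 - 95*j^3*k^2 - 50*j^2*k^4 - 50*j^2*k^3 - 5*j*k^5 - 5*j*k^4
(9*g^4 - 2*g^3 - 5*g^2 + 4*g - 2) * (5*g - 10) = 45*g^5 - 100*g^4 - 5*g^3 + 70*g^2 - 50*g + 20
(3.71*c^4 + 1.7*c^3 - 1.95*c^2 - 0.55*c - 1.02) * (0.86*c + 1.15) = 3.1906*c^5 + 5.7285*c^4 + 0.278*c^3 - 2.7155*c^2 - 1.5097*c - 1.173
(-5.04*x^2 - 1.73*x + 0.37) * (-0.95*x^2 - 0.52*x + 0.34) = 4.788*x^4 + 4.2643*x^3 - 1.1655*x^2 - 0.7806*x + 0.1258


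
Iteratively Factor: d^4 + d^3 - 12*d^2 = (d)*(d^3 + d^2 - 12*d) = d*(d - 3)*(d^2 + 4*d) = d*(d - 3)*(d + 4)*(d)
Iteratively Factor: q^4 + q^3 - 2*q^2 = (q + 2)*(q^3 - q^2) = (q - 1)*(q + 2)*(q^2) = q*(q - 1)*(q + 2)*(q)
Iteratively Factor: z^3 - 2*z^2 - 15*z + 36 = (z + 4)*(z^2 - 6*z + 9) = (z - 3)*(z + 4)*(z - 3)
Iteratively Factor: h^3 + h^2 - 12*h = (h - 3)*(h^2 + 4*h) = (h - 3)*(h + 4)*(h)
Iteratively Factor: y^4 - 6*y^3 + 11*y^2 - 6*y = (y - 3)*(y^3 - 3*y^2 + 2*y) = (y - 3)*(y - 2)*(y^2 - y) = y*(y - 3)*(y - 2)*(y - 1)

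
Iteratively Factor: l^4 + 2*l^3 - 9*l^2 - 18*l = (l + 2)*(l^3 - 9*l) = (l + 2)*(l + 3)*(l^2 - 3*l) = (l - 3)*(l + 2)*(l + 3)*(l)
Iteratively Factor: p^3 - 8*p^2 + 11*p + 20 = (p - 4)*(p^2 - 4*p - 5) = (p - 4)*(p + 1)*(p - 5)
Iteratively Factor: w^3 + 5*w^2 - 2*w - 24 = (w + 4)*(w^2 + w - 6) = (w - 2)*(w + 4)*(w + 3)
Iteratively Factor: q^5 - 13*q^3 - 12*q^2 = (q + 1)*(q^4 - q^3 - 12*q^2) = q*(q + 1)*(q^3 - q^2 - 12*q) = q^2*(q + 1)*(q^2 - q - 12) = q^2*(q + 1)*(q + 3)*(q - 4)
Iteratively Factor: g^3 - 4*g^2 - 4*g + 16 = (g + 2)*(g^2 - 6*g + 8) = (g - 2)*(g + 2)*(g - 4)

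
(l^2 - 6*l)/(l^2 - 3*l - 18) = l/(l + 3)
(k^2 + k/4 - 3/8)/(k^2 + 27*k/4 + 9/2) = (k - 1/2)/(k + 6)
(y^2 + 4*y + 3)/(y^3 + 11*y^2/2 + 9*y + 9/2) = 2/(2*y + 3)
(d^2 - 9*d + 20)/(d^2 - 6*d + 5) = (d - 4)/(d - 1)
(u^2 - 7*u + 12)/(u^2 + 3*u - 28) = (u - 3)/(u + 7)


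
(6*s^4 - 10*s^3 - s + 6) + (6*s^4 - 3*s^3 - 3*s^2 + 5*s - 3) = 12*s^4 - 13*s^3 - 3*s^2 + 4*s + 3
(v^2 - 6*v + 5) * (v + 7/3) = v^3 - 11*v^2/3 - 9*v + 35/3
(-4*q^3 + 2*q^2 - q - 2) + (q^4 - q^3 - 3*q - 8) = q^4 - 5*q^3 + 2*q^2 - 4*q - 10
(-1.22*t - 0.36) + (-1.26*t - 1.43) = -2.48*t - 1.79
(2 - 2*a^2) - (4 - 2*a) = -2*a^2 + 2*a - 2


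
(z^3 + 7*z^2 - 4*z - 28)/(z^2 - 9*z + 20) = (z^3 + 7*z^2 - 4*z - 28)/(z^2 - 9*z + 20)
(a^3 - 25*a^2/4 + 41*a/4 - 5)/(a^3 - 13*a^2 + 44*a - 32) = (a - 5/4)/(a - 8)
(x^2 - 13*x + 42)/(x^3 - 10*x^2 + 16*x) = (x^2 - 13*x + 42)/(x*(x^2 - 10*x + 16))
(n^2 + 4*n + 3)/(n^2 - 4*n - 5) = (n + 3)/(n - 5)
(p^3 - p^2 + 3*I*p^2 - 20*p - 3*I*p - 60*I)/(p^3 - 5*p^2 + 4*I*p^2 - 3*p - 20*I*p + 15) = (p + 4)/(p + I)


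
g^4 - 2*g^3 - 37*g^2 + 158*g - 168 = (g - 4)*(g - 3)*(g - 2)*(g + 7)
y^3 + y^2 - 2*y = y*(y - 1)*(y + 2)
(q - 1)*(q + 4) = q^2 + 3*q - 4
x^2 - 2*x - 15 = (x - 5)*(x + 3)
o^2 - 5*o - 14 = (o - 7)*(o + 2)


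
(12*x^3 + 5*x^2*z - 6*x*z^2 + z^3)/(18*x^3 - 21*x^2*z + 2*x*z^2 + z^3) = (4*x^2 + 3*x*z - z^2)/(6*x^2 - 5*x*z - z^2)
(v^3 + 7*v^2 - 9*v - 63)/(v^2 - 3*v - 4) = (-v^3 - 7*v^2 + 9*v + 63)/(-v^2 + 3*v + 4)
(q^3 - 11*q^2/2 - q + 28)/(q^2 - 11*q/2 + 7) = (q^2 - 2*q - 8)/(q - 2)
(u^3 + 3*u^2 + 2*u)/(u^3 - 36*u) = (u^2 + 3*u + 2)/(u^2 - 36)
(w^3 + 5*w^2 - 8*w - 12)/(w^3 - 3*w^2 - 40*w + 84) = (w + 1)/(w - 7)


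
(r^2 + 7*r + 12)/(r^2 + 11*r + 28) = (r + 3)/(r + 7)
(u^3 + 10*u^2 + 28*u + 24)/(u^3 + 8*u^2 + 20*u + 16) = (u + 6)/(u + 4)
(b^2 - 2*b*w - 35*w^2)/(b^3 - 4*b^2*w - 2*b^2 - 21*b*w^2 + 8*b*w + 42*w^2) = (b + 5*w)/(b^2 + 3*b*w - 2*b - 6*w)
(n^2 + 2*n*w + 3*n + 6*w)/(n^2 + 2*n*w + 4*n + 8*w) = (n + 3)/(n + 4)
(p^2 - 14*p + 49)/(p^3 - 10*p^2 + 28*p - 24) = (p^2 - 14*p + 49)/(p^3 - 10*p^2 + 28*p - 24)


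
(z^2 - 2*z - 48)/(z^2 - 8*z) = (z + 6)/z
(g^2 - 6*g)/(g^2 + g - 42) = g/(g + 7)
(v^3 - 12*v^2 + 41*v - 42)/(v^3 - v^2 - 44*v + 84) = (v^2 - 10*v + 21)/(v^2 + v - 42)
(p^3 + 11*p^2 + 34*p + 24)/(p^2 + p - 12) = (p^2 + 7*p + 6)/(p - 3)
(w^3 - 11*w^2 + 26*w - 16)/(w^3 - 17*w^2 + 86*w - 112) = (w - 1)/(w - 7)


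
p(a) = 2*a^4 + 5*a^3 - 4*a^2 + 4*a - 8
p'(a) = 8*a^3 + 15*a^2 - 8*a + 4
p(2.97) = 255.20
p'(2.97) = 322.14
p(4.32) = 1034.31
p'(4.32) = 894.35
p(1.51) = 16.53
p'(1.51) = 53.67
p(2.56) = 145.81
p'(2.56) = 216.04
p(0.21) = -7.29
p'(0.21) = 3.06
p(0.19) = -7.35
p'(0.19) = 3.08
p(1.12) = 1.63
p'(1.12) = 25.10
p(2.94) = 245.67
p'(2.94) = 313.43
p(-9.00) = 9109.00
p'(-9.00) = -4541.00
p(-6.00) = 1336.00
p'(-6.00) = -1136.00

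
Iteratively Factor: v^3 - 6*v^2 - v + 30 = (v + 2)*(v^2 - 8*v + 15) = (v - 5)*(v + 2)*(v - 3)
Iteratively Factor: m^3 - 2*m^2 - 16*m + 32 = (m - 4)*(m^2 + 2*m - 8) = (m - 4)*(m + 4)*(m - 2)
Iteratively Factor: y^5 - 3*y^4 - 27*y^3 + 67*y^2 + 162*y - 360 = (y + 3)*(y^4 - 6*y^3 - 9*y^2 + 94*y - 120) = (y - 2)*(y + 3)*(y^3 - 4*y^2 - 17*y + 60) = (y - 5)*(y - 2)*(y + 3)*(y^2 + y - 12) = (y - 5)*(y - 2)*(y + 3)*(y + 4)*(y - 3)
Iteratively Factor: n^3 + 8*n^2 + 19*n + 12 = (n + 3)*(n^2 + 5*n + 4) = (n + 3)*(n + 4)*(n + 1)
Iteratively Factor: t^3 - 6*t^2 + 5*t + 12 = (t + 1)*(t^2 - 7*t + 12) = (t - 3)*(t + 1)*(t - 4)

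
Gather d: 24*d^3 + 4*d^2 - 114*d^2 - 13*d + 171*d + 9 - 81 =24*d^3 - 110*d^2 + 158*d - 72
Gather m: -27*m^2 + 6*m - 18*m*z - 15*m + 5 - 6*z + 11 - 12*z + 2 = -27*m^2 + m*(-18*z - 9) - 18*z + 18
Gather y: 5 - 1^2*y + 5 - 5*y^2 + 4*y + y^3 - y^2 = y^3 - 6*y^2 + 3*y + 10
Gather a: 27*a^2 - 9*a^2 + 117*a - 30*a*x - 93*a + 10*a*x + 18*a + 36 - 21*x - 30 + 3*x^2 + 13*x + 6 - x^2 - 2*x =18*a^2 + a*(42 - 20*x) + 2*x^2 - 10*x + 12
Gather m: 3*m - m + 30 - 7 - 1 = 2*m + 22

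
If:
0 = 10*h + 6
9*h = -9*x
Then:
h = -3/5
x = 3/5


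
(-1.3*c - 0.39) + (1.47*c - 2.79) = 0.17*c - 3.18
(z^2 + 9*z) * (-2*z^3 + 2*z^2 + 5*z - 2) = -2*z^5 - 16*z^4 + 23*z^3 + 43*z^2 - 18*z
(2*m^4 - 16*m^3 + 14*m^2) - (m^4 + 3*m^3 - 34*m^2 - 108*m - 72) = m^4 - 19*m^3 + 48*m^2 + 108*m + 72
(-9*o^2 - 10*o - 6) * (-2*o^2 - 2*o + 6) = 18*o^4 + 38*o^3 - 22*o^2 - 48*o - 36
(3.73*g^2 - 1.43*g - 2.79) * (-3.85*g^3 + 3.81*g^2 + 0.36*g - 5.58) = -14.3605*g^5 + 19.7168*g^4 + 6.636*g^3 - 31.9581*g^2 + 6.975*g + 15.5682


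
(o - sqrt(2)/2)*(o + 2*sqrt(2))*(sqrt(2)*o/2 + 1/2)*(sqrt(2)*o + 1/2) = o^4 + 9*sqrt(2)*o^3/4 + o^2/2 - 9*sqrt(2)*o/8 - 1/2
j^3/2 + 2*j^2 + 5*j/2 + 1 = (j/2 + 1)*(j + 1)^2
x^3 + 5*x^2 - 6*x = x*(x - 1)*(x + 6)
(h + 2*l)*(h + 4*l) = h^2 + 6*h*l + 8*l^2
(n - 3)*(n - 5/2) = n^2 - 11*n/2 + 15/2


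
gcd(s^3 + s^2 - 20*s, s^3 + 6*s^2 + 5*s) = s^2 + 5*s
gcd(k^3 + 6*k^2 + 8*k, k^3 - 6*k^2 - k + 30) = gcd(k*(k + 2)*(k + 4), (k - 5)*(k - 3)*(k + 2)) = k + 2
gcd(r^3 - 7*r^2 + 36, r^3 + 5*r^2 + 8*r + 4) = r + 2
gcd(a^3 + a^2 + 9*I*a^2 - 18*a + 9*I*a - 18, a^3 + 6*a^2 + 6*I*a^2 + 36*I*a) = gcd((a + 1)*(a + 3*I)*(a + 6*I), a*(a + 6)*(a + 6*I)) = a + 6*I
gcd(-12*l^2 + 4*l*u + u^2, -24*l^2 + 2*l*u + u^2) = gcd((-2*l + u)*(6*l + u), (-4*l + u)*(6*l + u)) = 6*l + u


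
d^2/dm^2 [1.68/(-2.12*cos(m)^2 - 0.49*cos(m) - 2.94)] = (30.202368*(1 - cos(m)^2)^2 + 5.235552*cos(m)^3 - 26.379864*cos(m)^2 - 12.891312*cos(m) - 10.066896)/(2.12*cos(m)^2 + 0.49*cos(m) + 2.94)^3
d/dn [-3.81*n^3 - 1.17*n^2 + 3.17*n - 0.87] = -11.43*n^2 - 2.34*n + 3.17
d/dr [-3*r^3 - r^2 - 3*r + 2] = -9*r^2 - 2*r - 3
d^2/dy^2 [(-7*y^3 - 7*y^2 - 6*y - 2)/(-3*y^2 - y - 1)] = 2*(19*y^3 + 12*y^2 - 15*y - 3)/(27*y^6 + 27*y^5 + 36*y^4 + 19*y^3 + 12*y^2 + 3*y + 1)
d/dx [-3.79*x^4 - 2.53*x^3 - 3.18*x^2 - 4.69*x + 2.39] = -15.16*x^3 - 7.59*x^2 - 6.36*x - 4.69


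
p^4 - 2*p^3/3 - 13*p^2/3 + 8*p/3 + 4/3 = (p - 2)*(p - 1)*(p + 1/3)*(p + 2)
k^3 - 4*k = k*(k - 2)*(k + 2)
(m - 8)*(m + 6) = m^2 - 2*m - 48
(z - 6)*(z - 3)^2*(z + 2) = z^4 - 10*z^3 + 21*z^2 + 36*z - 108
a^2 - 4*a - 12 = (a - 6)*(a + 2)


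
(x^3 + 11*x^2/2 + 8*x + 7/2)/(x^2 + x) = x + 9/2 + 7/(2*x)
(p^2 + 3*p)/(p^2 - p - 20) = p*(p + 3)/(p^2 - p - 20)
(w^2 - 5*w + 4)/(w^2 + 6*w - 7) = (w - 4)/(w + 7)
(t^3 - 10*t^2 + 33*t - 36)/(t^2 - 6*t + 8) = (t^2 - 6*t + 9)/(t - 2)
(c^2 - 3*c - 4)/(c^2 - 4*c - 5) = (c - 4)/(c - 5)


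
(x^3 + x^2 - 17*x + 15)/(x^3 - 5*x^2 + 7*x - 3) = (x + 5)/(x - 1)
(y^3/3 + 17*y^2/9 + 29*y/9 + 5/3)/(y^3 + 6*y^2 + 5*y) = (3*y^2 + 14*y + 15)/(9*y*(y + 5))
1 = 1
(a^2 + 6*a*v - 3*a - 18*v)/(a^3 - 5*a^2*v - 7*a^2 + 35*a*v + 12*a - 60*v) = (-a - 6*v)/(-a^2 + 5*a*v + 4*a - 20*v)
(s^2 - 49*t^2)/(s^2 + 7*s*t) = (s - 7*t)/s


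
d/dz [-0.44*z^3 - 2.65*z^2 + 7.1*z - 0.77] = -1.32*z^2 - 5.3*z + 7.1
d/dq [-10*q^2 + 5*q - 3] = 5 - 20*q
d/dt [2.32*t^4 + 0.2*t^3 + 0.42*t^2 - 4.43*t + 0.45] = 9.28*t^3 + 0.6*t^2 + 0.84*t - 4.43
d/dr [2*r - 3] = 2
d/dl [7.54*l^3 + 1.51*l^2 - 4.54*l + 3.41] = 22.62*l^2 + 3.02*l - 4.54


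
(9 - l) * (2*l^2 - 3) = -2*l^3 + 18*l^2 + 3*l - 27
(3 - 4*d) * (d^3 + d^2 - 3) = -4*d^4 - d^3 + 3*d^2 + 12*d - 9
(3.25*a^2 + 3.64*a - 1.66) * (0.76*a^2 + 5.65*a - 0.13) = 2.47*a^4 + 21.1289*a^3 + 18.8819*a^2 - 9.8522*a + 0.2158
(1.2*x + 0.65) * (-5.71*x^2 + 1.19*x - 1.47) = -6.852*x^3 - 2.2835*x^2 - 0.9905*x - 0.9555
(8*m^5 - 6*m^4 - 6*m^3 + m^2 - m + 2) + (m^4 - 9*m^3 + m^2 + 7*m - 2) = 8*m^5 - 5*m^4 - 15*m^3 + 2*m^2 + 6*m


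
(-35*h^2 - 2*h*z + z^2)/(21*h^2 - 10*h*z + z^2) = (5*h + z)/(-3*h + z)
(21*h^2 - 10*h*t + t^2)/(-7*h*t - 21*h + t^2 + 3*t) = (-3*h + t)/(t + 3)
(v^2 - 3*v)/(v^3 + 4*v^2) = (v - 3)/(v*(v + 4))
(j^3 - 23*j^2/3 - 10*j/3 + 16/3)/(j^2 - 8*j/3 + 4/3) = (j^2 - 7*j - 8)/(j - 2)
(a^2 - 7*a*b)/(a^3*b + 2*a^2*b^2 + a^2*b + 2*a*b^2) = (a - 7*b)/(b*(a^2 + 2*a*b + a + 2*b))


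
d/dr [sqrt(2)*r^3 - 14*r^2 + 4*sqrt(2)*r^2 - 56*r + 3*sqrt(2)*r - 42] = 3*sqrt(2)*r^2 - 28*r + 8*sqrt(2)*r - 56 + 3*sqrt(2)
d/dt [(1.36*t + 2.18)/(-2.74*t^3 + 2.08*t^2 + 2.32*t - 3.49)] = (7.4528*t^3 + 15.0908*t^2 - 9.0688*t - 9.804)/(7.5076*t^6 - 11.3984*t^5 - 8.3872*t^4 + 28.7764*t^3 - 9.136*t^2 - 16.1936*t + 12.1801)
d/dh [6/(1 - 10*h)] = 60/(10*h - 1)^2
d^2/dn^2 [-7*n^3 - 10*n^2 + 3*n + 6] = -42*n - 20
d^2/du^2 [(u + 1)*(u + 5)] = 2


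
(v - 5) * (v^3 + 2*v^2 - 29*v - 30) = v^4 - 3*v^3 - 39*v^2 + 115*v + 150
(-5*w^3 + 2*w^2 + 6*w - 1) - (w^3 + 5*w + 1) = -6*w^3 + 2*w^2 + w - 2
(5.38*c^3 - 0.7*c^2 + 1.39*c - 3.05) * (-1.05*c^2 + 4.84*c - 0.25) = -5.649*c^5 + 26.7742*c^4 - 6.1925*c^3 + 10.1051*c^2 - 15.1095*c + 0.7625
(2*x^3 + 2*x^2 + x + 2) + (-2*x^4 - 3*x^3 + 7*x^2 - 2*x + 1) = -2*x^4 - x^3 + 9*x^2 - x + 3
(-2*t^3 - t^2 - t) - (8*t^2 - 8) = -2*t^3 - 9*t^2 - t + 8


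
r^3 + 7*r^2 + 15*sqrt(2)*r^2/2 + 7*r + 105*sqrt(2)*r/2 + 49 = (r + 7)*(r + sqrt(2)/2)*(r + 7*sqrt(2))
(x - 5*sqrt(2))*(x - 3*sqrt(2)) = x^2 - 8*sqrt(2)*x + 30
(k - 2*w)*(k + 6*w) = k^2 + 4*k*w - 12*w^2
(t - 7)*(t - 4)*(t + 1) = t^3 - 10*t^2 + 17*t + 28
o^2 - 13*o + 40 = (o - 8)*(o - 5)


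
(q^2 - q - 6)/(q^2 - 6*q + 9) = (q + 2)/(q - 3)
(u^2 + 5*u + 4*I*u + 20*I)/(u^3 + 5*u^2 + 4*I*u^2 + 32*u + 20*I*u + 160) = (u + 4*I)/(u^2 + 4*I*u + 32)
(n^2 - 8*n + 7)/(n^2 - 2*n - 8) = (-n^2 + 8*n - 7)/(-n^2 + 2*n + 8)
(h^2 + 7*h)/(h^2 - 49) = h/(h - 7)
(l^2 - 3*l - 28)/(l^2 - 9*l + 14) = (l + 4)/(l - 2)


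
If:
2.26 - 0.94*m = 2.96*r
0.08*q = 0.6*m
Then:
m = 2.40425531914894 - 3.14893617021277*r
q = 18.031914893617 - 23.6170212765957*r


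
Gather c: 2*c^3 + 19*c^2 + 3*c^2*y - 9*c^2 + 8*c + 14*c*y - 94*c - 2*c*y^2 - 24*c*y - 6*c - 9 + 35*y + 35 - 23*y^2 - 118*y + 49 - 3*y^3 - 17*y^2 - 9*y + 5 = 2*c^3 + c^2*(3*y + 10) + c*(-2*y^2 - 10*y - 92) - 3*y^3 - 40*y^2 - 92*y + 80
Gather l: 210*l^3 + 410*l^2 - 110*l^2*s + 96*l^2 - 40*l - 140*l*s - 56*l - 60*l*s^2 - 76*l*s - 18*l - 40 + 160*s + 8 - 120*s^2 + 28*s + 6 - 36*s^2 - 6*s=210*l^3 + l^2*(506 - 110*s) + l*(-60*s^2 - 216*s - 114) - 156*s^2 + 182*s - 26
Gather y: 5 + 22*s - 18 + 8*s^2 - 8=8*s^2 + 22*s - 21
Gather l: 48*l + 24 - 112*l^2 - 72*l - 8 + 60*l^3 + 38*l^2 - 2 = 60*l^3 - 74*l^2 - 24*l + 14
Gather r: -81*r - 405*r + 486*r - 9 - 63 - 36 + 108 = 0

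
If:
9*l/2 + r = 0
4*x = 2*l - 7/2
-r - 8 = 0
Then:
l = 16/9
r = -8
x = 1/72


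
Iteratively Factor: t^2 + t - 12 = (t + 4)*(t - 3)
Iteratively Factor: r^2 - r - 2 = (r + 1)*(r - 2)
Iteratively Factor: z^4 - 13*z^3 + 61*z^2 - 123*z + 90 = (z - 3)*(z^3 - 10*z^2 + 31*z - 30) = (z - 3)^2*(z^2 - 7*z + 10) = (z - 3)^2*(z - 2)*(z - 5)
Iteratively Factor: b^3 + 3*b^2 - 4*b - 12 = (b - 2)*(b^2 + 5*b + 6) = (b - 2)*(b + 2)*(b + 3)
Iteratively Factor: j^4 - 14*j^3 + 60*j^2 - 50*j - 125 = (j - 5)*(j^3 - 9*j^2 + 15*j + 25) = (j - 5)^2*(j^2 - 4*j - 5) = (j - 5)^3*(j + 1)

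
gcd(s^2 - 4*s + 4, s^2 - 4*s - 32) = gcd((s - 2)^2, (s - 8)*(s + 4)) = 1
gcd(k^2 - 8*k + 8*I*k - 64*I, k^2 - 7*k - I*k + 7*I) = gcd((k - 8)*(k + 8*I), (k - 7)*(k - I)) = 1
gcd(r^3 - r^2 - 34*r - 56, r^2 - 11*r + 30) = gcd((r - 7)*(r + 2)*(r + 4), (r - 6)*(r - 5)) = 1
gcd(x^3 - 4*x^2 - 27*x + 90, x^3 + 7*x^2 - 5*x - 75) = x^2 + 2*x - 15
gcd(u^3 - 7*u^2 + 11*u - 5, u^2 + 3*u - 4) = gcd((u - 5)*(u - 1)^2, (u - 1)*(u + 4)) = u - 1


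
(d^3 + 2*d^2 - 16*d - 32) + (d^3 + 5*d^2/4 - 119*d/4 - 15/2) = 2*d^3 + 13*d^2/4 - 183*d/4 - 79/2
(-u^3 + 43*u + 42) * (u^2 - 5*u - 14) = -u^5 + 5*u^4 + 57*u^3 - 173*u^2 - 812*u - 588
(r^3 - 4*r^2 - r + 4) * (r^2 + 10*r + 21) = r^5 + 6*r^4 - 20*r^3 - 90*r^2 + 19*r + 84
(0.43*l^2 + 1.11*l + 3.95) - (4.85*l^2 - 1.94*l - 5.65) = -4.42*l^2 + 3.05*l + 9.6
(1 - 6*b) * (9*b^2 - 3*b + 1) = -54*b^3 + 27*b^2 - 9*b + 1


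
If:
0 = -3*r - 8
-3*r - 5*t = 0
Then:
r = -8/3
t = 8/5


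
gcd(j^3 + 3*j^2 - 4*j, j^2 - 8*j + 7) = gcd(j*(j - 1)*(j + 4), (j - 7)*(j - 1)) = j - 1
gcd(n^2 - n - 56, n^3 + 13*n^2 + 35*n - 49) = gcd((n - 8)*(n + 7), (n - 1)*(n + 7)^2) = n + 7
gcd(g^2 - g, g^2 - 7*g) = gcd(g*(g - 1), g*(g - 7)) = g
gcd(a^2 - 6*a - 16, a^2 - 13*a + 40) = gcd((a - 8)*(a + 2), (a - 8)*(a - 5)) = a - 8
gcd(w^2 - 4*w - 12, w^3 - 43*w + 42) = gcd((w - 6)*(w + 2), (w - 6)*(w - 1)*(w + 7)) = w - 6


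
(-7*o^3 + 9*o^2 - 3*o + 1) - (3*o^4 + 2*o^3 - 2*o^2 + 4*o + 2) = -3*o^4 - 9*o^3 + 11*o^2 - 7*o - 1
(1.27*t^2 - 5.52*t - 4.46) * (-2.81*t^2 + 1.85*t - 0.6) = -3.5687*t^4 + 17.8607*t^3 + 1.5586*t^2 - 4.939*t + 2.676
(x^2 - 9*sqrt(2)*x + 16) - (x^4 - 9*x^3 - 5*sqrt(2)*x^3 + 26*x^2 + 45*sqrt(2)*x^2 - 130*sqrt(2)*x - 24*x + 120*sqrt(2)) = -x^4 + 5*sqrt(2)*x^3 + 9*x^3 - 45*sqrt(2)*x^2 - 25*x^2 + 24*x + 121*sqrt(2)*x - 120*sqrt(2) + 16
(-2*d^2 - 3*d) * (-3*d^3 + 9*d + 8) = 6*d^5 + 9*d^4 - 18*d^3 - 43*d^2 - 24*d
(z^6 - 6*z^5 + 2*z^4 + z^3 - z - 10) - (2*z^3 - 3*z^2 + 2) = z^6 - 6*z^5 + 2*z^4 - z^3 + 3*z^2 - z - 12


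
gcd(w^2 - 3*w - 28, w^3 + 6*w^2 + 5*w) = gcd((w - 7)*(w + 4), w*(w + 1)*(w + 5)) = 1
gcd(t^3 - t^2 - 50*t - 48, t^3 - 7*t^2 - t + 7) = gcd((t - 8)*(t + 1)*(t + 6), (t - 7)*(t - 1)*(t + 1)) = t + 1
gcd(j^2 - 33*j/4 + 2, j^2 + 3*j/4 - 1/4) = j - 1/4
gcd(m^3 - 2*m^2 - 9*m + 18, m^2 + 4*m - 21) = m - 3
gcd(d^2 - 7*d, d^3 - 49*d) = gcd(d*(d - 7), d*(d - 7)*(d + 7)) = d^2 - 7*d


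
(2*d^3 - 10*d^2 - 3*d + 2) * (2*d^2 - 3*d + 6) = 4*d^5 - 26*d^4 + 36*d^3 - 47*d^2 - 24*d + 12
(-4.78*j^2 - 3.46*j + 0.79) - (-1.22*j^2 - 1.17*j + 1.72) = -3.56*j^2 - 2.29*j - 0.93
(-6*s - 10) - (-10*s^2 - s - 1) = 10*s^2 - 5*s - 9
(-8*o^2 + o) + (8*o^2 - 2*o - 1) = -o - 1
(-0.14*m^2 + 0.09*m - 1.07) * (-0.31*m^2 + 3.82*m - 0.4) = 0.0434*m^4 - 0.5627*m^3 + 0.7315*m^2 - 4.1234*m + 0.428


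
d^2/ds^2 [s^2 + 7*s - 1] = 2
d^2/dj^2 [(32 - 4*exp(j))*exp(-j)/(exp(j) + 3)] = 4*(-exp(3*j) + 35*exp(2*j) + 72*exp(j) + 72)*exp(-j)/(exp(3*j) + 9*exp(2*j) + 27*exp(j) + 27)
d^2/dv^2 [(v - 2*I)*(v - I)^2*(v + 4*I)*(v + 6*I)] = 20*v^3 + 72*I*v^2 + 66*v + 96*I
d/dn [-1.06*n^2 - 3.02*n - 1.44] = -2.12*n - 3.02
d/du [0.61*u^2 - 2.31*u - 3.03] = 1.22*u - 2.31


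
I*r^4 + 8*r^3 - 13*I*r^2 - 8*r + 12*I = (r + 1)*(r - 6*I)*(r - 2*I)*(I*r - I)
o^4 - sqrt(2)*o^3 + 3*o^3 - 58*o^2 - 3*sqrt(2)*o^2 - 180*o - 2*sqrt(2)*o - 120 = (o + 1)*(o + 2)*(o - 6*sqrt(2))*(o + 5*sqrt(2))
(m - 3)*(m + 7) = m^2 + 4*m - 21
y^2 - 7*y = y*(y - 7)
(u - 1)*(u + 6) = u^2 + 5*u - 6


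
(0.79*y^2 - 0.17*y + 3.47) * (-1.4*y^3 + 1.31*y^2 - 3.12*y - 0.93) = -1.106*y^5 + 1.2729*y^4 - 7.5455*y^3 + 4.3414*y^2 - 10.6683*y - 3.2271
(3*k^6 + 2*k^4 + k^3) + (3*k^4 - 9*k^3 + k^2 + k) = 3*k^6 + 5*k^4 - 8*k^3 + k^2 + k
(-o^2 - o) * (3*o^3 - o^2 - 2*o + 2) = -3*o^5 - 2*o^4 + 3*o^3 - 2*o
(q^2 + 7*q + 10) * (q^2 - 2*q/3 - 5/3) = q^4 + 19*q^3/3 + 11*q^2/3 - 55*q/3 - 50/3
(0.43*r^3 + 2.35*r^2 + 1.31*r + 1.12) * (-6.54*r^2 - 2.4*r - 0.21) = -2.8122*r^5 - 16.401*r^4 - 14.2977*r^3 - 10.9623*r^2 - 2.9631*r - 0.2352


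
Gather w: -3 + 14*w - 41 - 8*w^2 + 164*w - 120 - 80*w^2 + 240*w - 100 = -88*w^2 + 418*w - 264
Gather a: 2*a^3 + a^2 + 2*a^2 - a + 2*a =2*a^3 + 3*a^2 + a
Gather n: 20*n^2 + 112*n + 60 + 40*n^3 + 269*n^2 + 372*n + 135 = 40*n^3 + 289*n^2 + 484*n + 195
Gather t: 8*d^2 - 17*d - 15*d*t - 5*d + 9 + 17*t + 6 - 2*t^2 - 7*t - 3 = 8*d^2 - 22*d - 2*t^2 + t*(10 - 15*d) + 12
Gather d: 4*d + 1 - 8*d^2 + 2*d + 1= -8*d^2 + 6*d + 2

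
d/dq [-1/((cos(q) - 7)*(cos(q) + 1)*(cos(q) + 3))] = (3*sin(q)^2 + 6*cos(q) + 22)*sin(q)/((cos(q) - 7)^2*(cos(q) + 1)^2*(cos(q) + 3)^2)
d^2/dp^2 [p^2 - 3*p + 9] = 2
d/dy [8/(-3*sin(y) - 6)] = 8*cos(y)/(3*(sin(y) + 2)^2)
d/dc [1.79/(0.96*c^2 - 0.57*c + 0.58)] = (1.0203 - 3.4368*c)/(0.96*c^2 - 0.57*c + 0.58)^2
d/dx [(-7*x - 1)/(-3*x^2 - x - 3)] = (21*x^2 + 7*x - (6*x + 1)*(7*x + 1) + 21)/(3*x^2 + x + 3)^2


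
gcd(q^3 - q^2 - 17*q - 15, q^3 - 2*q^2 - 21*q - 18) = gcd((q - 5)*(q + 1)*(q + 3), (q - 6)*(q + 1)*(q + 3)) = q^2 + 4*q + 3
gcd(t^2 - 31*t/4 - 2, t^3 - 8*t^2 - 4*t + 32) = t - 8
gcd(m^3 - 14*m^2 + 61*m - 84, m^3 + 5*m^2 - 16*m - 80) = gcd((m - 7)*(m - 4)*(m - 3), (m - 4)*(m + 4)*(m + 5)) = m - 4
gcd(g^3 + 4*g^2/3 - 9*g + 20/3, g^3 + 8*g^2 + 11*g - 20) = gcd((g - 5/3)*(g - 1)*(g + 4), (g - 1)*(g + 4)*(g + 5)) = g^2 + 3*g - 4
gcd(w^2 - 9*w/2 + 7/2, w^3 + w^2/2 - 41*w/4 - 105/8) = w - 7/2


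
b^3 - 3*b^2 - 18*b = b*(b - 6)*(b + 3)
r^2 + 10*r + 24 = (r + 4)*(r + 6)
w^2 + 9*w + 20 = (w + 4)*(w + 5)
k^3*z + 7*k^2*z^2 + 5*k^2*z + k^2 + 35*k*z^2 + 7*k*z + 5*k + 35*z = (k + 5)*(k + 7*z)*(k*z + 1)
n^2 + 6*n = n*(n + 6)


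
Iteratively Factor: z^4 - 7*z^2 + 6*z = (z - 1)*(z^3 + z^2 - 6*z) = (z - 1)*(z + 3)*(z^2 - 2*z) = (z - 2)*(z - 1)*(z + 3)*(z)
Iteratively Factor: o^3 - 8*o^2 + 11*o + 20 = (o - 5)*(o^2 - 3*o - 4) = (o - 5)*(o - 4)*(o + 1)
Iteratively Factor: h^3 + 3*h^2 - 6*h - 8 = (h - 2)*(h^2 + 5*h + 4) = (h - 2)*(h + 1)*(h + 4)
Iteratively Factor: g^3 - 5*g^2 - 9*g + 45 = (g - 3)*(g^2 - 2*g - 15) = (g - 5)*(g - 3)*(g + 3)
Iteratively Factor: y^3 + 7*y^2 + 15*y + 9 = (y + 3)*(y^2 + 4*y + 3) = (y + 3)^2*(y + 1)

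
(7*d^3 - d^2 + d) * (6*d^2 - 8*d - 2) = 42*d^5 - 62*d^4 - 6*d^2 - 2*d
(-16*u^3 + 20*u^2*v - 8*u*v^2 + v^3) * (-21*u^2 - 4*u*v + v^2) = 336*u^5 - 356*u^4*v + 72*u^3*v^2 + 31*u^2*v^3 - 12*u*v^4 + v^5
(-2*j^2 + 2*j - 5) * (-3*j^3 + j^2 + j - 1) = 6*j^5 - 8*j^4 + 15*j^3 - j^2 - 7*j + 5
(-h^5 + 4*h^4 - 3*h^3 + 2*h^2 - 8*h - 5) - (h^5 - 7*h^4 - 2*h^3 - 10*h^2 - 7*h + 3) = -2*h^5 + 11*h^4 - h^3 + 12*h^2 - h - 8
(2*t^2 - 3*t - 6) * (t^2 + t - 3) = 2*t^4 - t^3 - 15*t^2 + 3*t + 18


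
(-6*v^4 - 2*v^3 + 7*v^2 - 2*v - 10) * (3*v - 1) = -18*v^5 + 23*v^3 - 13*v^2 - 28*v + 10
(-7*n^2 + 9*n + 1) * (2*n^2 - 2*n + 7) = -14*n^4 + 32*n^3 - 65*n^2 + 61*n + 7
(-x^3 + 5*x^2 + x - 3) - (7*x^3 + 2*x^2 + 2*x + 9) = -8*x^3 + 3*x^2 - x - 12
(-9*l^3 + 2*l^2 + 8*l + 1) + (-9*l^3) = -18*l^3 + 2*l^2 + 8*l + 1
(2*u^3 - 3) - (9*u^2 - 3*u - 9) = 2*u^3 - 9*u^2 + 3*u + 6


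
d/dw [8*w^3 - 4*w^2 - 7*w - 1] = 24*w^2 - 8*w - 7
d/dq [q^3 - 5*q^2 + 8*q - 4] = 3*q^2 - 10*q + 8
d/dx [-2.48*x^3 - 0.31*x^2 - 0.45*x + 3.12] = -7.44*x^2 - 0.62*x - 0.45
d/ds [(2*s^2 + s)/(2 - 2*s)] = (-s^2 + 2*s + 1/2)/(s^2 - 2*s + 1)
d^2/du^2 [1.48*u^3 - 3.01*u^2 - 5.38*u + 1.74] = 8.88*u - 6.02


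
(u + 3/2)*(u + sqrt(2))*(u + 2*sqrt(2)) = u^3 + 3*u^2/2 + 3*sqrt(2)*u^2 + 4*u + 9*sqrt(2)*u/2 + 6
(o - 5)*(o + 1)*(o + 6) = o^3 + 2*o^2 - 29*o - 30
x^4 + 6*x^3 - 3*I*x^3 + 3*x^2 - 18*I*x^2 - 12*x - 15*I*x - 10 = (x + 1)*(x + 5)*(x - 2*I)*(x - I)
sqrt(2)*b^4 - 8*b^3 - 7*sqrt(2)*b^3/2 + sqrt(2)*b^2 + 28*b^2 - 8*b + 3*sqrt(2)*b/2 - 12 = (b - 3)*(b - 1)*(b - 4*sqrt(2))*(sqrt(2)*b + sqrt(2)/2)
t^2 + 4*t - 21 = (t - 3)*(t + 7)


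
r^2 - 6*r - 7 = (r - 7)*(r + 1)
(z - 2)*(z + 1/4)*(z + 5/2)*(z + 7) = z^4 + 31*z^3/4 + 3*z^2/8 - 283*z/8 - 35/4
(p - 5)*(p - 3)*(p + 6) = p^3 - 2*p^2 - 33*p + 90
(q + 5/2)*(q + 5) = q^2 + 15*q/2 + 25/2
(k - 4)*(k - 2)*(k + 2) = k^3 - 4*k^2 - 4*k + 16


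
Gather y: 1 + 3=4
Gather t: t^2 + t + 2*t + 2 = t^2 + 3*t + 2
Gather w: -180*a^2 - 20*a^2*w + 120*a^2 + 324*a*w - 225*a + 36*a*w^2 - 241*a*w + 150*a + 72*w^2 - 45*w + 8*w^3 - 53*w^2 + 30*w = -60*a^2 - 75*a + 8*w^3 + w^2*(36*a + 19) + w*(-20*a^2 + 83*a - 15)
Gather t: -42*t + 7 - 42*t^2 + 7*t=-42*t^2 - 35*t + 7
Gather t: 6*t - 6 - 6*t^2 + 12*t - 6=-6*t^2 + 18*t - 12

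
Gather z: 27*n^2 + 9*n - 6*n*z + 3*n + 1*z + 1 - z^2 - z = 27*n^2 - 6*n*z + 12*n - z^2 + 1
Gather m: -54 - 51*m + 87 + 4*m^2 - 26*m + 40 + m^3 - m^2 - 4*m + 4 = m^3 + 3*m^2 - 81*m + 77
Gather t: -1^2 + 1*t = t - 1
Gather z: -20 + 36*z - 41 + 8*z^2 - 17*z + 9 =8*z^2 + 19*z - 52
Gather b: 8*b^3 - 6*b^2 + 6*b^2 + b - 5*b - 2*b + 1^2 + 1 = 8*b^3 - 6*b + 2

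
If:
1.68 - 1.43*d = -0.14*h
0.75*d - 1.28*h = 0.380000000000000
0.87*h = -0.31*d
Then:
No Solution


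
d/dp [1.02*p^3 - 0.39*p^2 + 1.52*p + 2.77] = 3.06*p^2 - 0.78*p + 1.52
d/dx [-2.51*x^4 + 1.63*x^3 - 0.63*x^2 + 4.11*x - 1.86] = -10.04*x^3 + 4.89*x^2 - 1.26*x + 4.11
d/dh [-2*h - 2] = -2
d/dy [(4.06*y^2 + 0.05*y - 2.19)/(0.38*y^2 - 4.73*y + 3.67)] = (-19.2228*y^2 + 31.4648*y - 10.1752)/(0.1444*y^4 - 3.5948*y^3 + 25.1621*y^2 - 34.7182*y + 13.4689)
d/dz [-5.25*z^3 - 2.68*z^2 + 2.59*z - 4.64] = -15.75*z^2 - 5.36*z + 2.59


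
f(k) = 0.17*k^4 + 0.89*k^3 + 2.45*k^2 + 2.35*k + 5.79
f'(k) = 0.68*k^3 + 2.67*k^2 + 4.9*k + 2.35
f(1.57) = 20.00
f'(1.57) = 19.26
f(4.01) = 155.95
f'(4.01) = 108.78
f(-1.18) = 5.30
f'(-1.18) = -0.83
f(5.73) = 450.39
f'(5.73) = 246.02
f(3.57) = 113.51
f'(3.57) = 84.81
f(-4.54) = 34.56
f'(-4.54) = -28.50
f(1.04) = 12.08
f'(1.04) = 11.10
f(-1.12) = 5.25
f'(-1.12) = -0.74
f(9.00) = 1989.57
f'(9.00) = 758.44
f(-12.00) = 2317.59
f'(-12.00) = -847.01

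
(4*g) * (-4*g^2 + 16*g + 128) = -16*g^3 + 64*g^2 + 512*g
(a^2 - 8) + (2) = a^2 - 6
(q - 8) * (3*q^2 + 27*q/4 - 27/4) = 3*q^3 - 69*q^2/4 - 243*q/4 + 54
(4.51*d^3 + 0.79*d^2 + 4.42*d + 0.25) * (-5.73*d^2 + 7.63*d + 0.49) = -25.8423*d^5 + 29.8846*d^4 - 17.089*d^3 + 32.6792*d^2 + 4.0733*d + 0.1225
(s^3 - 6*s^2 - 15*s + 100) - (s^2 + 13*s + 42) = s^3 - 7*s^2 - 28*s + 58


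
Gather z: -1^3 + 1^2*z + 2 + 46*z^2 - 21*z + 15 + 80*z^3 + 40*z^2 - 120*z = 80*z^3 + 86*z^2 - 140*z + 16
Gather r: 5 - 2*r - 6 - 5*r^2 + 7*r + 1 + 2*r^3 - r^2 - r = 2*r^3 - 6*r^2 + 4*r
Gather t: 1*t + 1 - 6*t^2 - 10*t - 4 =-6*t^2 - 9*t - 3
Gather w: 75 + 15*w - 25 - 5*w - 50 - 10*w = 0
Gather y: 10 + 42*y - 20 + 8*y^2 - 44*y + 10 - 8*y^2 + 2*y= 0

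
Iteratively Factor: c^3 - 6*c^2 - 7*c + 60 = (c + 3)*(c^2 - 9*c + 20) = (c - 4)*(c + 3)*(c - 5)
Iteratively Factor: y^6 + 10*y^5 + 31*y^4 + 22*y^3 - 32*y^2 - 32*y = (y)*(y^5 + 10*y^4 + 31*y^3 + 22*y^2 - 32*y - 32) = y*(y + 4)*(y^4 + 6*y^3 + 7*y^2 - 6*y - 8) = y*(y + 2)*(y + 4)*(y^3 + 4*y^2 - y - 4) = y*(y - 1)*(y + 2)*(y + 4)*(y^2 + 5*y + 4) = y*(y - 1)*(y + 2)*(y + 4)^2*(y + 1)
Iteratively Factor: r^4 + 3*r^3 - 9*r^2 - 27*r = (r + 3)*(r^3 - 9*r) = (r - 3)*(r + 3)*(r^2 + 3*r) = r*(r - 3)*(r + 3)*(r + 3)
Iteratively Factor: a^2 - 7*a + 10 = (a - 2)*(a - 5)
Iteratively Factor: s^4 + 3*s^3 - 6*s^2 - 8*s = (s + 1)*(s^3 + 2*s^2 - 8*s) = s*(s + 1)*(s^2 + 2*s - 8) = s*(s + 1)*(s + 4)*(s - 2)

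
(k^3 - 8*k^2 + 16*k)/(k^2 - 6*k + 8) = k*(k - 4)/(k - 2)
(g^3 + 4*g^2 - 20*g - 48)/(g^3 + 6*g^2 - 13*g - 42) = (g^2 + 2*g - 24)/(g^2 + 4*g - 21)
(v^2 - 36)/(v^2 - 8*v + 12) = (v + 6)/(v - 2)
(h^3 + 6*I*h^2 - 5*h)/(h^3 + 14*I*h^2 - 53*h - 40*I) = h/(h + 8*I)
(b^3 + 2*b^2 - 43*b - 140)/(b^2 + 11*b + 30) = (b^2 - 3*b - 28)/(b + 6)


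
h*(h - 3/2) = h^2 - 3*h/2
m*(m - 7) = m^2 - 7*m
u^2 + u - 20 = (u - 4)*(u + 5)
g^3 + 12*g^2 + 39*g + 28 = (g + 1)*(g + 4)*(g + 7)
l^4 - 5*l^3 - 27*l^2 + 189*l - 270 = (l - 5)*(l - 3)^2*(l + 6)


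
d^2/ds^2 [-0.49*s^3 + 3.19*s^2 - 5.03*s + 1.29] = 6.38 - 2.94*s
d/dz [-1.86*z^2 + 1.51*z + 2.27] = 1.51 - 3.72*z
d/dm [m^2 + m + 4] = 2*m + 1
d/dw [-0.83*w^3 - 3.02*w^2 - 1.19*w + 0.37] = -2.49*w^2 - 6.04*w - 1.19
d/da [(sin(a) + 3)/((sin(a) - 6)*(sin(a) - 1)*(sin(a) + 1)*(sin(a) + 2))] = (-3*sin(a)^3 - 4*sin(a)^2 + 49*sin(a) + 78)*sin(a)/((sin(a) - 6)^2*(sin(a) + 2)^2*cos(a)^3)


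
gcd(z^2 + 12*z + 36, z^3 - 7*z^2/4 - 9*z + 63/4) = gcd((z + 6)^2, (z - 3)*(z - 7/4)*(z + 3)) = 1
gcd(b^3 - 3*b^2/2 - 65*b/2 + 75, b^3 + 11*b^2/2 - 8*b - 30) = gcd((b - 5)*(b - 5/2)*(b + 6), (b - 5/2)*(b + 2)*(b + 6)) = b^2 + 7*b/2 - 15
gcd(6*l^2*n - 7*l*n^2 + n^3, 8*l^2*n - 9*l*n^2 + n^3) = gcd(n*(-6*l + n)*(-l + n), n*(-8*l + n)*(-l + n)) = l*n - n^2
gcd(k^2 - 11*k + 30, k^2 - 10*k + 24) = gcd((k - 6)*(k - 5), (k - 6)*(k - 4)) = k - 6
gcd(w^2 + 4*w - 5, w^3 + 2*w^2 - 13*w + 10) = w^2 + 4*w - 5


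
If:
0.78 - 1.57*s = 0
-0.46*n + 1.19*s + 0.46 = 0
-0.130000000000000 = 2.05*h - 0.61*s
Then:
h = 0.08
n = 2.29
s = 0.50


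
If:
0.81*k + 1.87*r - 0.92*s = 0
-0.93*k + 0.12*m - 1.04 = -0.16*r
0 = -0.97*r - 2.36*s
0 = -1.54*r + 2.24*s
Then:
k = 0.00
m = 8.67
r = 0.00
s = 0.00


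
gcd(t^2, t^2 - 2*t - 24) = 1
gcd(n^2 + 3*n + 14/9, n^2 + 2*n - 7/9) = n + 7/3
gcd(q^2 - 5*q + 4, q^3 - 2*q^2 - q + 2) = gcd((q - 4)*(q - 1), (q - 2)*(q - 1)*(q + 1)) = q - 1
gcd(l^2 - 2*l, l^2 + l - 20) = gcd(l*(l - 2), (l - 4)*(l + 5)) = 1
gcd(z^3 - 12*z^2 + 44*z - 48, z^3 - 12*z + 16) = z - 2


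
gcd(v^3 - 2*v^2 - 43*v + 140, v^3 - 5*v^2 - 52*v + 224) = v^2 + 3*v - 28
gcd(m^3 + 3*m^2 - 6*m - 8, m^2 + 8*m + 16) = m + 4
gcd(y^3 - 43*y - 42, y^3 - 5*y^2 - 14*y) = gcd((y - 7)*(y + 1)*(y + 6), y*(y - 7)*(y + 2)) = y - 7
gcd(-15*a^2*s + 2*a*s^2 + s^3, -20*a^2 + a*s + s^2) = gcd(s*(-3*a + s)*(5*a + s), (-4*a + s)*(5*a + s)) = 5*a + s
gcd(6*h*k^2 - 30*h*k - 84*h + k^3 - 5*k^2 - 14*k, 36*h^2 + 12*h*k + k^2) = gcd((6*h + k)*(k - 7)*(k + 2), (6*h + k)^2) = 6*h + k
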